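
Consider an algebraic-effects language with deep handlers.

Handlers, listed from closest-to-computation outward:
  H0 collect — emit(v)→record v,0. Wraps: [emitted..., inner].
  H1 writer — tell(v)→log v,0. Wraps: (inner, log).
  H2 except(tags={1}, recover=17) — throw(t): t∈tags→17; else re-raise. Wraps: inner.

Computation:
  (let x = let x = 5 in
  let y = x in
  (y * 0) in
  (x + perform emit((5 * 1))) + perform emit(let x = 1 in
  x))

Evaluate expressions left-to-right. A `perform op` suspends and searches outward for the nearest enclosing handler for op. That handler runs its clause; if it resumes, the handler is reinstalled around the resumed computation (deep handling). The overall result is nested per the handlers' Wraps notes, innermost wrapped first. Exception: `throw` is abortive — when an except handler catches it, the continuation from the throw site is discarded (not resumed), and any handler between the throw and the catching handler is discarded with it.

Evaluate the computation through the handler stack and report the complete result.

Step-by-step:
emit(5) @ H0 ⇒ out+=5
emit(1) @ H0 ⇒ out+=1
H0 returns [5, 1, 0]
H1 returns ([5, 1, 0], ())
H2 returns ([5, 1, 0], ())
= ([5, 1, 0], ())

Answer: ([5, 1, 0], ())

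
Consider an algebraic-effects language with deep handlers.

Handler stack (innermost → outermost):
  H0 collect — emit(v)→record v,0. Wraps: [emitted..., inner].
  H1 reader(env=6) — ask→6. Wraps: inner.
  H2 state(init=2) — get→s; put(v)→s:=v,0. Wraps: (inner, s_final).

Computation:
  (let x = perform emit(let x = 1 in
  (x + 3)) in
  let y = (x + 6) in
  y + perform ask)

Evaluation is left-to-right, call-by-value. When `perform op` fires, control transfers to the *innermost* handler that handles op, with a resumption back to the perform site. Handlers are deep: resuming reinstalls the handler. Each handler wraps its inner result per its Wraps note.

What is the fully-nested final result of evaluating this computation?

Step-by-step:
emit(4) @ H0 ⇒ out+=4
ask @ H1 ⇒ 6
H0 returns [4, 12]
H1 returns [4, 12]
H2 returns ([4, 12], 2)
= ([4, 12], 2)

Answer: ([4, 12], 2)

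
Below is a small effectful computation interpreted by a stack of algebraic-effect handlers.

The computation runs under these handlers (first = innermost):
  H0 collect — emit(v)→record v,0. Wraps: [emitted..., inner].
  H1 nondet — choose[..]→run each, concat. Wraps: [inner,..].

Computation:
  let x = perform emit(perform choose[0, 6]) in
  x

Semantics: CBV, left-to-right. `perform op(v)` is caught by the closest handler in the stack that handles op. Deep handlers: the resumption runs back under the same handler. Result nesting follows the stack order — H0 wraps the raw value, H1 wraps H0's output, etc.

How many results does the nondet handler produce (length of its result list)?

Answer: 2

Step-by-step:
choose[0, 6] @ H1
  branch[0] choose=0:
    emit(0) @ H0 ⇒ out+=0
    H0 returns [0, 0]
    H1 returns [[0, 0]]
  branch[1] choose=6:
    emit(6) @ H0 ⇒ out+=6
    H0 returns [6, 0]
    H1 returns [[6, 0]]
= [[0, 0], [6, 0]]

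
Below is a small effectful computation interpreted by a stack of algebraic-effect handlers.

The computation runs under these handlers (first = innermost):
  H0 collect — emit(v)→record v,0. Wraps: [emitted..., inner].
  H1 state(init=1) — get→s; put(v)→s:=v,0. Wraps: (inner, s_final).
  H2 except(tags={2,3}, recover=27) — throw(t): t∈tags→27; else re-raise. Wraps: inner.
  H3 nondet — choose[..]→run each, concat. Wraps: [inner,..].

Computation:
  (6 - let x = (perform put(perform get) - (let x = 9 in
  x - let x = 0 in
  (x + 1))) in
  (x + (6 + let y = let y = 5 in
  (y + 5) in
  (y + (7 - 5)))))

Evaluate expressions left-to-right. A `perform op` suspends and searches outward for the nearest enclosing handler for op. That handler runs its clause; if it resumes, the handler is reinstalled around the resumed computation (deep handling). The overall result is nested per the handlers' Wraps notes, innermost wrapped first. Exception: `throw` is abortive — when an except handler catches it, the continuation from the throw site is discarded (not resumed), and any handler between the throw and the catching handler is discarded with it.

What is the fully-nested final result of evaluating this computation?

Answer: [([-4], 1)]

Working:
get @ H1 ⇒ 1
put(1) @ H1 ⇒ s:=1
H0 returns [-4]
H1 returns ([-4], 1)
H2 returns ([-4], 1)
H3 returns [([-4], 1)]
= [([-4], 1)]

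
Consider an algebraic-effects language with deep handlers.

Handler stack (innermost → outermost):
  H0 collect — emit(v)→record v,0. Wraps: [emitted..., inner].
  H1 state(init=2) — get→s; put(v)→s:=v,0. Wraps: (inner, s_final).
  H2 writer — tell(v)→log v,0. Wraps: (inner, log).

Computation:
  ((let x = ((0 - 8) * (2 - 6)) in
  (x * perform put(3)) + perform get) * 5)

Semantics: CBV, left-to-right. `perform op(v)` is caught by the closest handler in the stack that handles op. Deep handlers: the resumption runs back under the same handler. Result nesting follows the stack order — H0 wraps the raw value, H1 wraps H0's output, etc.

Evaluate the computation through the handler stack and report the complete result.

Answer: (([15], 3), ())

Step-by-step:
put(3) @ H1 ⇒ s:=3
get @ H1 ⇒ 3
H0 returns [15]
H1 returns ([15], 3)
H2 returns (([15], 3), ())
= (([15], 3), ())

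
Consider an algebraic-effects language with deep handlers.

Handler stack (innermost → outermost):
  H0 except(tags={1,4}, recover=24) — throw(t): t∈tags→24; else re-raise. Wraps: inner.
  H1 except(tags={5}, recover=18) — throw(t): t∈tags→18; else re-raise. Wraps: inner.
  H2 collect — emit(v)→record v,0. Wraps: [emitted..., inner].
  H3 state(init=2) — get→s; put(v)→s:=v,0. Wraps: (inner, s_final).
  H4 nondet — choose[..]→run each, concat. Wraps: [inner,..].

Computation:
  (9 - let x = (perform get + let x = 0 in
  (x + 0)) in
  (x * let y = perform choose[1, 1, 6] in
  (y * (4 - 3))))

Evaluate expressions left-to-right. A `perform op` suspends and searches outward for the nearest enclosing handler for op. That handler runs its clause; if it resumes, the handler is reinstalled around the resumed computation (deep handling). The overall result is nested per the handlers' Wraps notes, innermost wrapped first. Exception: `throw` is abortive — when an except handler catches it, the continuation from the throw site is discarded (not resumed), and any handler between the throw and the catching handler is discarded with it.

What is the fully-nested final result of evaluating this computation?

Evaluation trace:
get @ H3 ⇒ 2
choose[1, 1, 6] @ H4
  branch[0] choose=1:
    H0 returns 7
    H1 returns 7
    H2 returns [7]
    H3 returns ([7], 2)
    H4 returns [([7], 2)]
  branch[1] choose=1:
    H0 returns 7
    H1 returns 7
    H2 returns [7]
    H3 returns ([7], 2)
    H4 returns [([7], 2)]
  branch[2] choose=6:
    H0 returns -3
    H1 returns -3
    H2 returns [-3]
    H3 returns ([-3], 2)
    H4 returns [([-3], 2)]
= [([7], 2), ([7], 2), ([-3], 2)]

Answer: [([7], 2), ([7], 2), ([-3], 2)]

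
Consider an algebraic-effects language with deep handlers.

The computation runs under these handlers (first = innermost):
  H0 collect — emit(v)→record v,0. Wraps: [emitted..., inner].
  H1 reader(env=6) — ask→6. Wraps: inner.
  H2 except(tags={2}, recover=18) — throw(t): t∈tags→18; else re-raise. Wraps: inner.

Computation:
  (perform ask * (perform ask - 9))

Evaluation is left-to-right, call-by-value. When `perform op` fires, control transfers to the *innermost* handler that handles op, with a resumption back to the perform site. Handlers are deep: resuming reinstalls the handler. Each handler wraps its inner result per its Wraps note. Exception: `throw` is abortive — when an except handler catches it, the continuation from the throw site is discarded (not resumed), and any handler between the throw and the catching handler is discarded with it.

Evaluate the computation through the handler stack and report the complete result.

Working:
ask @ H1 ⇒ 6
ask @ H1 ⇒ 6
H0 returns [-18]
H1 returns [-18]
H2 returns [-18]
= [-18]

Answer: [-18]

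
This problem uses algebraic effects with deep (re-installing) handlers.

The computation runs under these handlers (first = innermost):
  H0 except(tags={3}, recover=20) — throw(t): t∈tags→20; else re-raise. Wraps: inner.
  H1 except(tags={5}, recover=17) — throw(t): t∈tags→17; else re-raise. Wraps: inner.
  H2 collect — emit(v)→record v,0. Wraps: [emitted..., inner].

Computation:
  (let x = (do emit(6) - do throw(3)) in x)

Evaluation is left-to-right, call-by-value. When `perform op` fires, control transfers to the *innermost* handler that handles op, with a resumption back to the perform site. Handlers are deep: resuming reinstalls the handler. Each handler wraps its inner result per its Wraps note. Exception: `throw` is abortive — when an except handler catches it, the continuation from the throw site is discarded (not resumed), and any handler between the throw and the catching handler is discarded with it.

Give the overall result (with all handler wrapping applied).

Answer: [6, 20]

Evaluation trace:
emit(6) @ H2 ⇒ out+=6
throw(3) @ H0 caught ⇒ 20
H1 returns 20
H2 returns [6, 20]
= [6, 20]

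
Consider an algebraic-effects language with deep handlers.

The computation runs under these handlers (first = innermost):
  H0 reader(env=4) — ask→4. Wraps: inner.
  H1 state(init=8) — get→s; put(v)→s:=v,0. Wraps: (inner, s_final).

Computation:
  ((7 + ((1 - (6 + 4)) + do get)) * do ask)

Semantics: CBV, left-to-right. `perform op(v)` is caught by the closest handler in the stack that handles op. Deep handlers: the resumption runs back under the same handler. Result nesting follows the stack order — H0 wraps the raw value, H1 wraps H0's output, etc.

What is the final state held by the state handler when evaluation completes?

Evaluation trace:
get @ H1 ⇒ 8
ask @ H0 ⇒ 4
H0 returns 24
H1 returns (24, 8)
= (24, 8)

Answer: 8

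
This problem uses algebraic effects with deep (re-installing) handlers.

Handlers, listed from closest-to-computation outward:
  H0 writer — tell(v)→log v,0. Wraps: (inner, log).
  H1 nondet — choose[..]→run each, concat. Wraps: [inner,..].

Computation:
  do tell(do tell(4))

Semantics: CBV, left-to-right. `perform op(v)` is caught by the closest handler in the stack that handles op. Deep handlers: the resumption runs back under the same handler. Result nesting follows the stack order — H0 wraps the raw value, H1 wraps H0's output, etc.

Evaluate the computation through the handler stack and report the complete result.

Answer: [(0, (4, 0))]

Step-by-step:
tell(4) @ H0 ⇒ log+=4
tell(0) @ H0 ⇒ log+=0
H0 returns (0, (4, 0))
H1 returns [(0, (4, 0))]
= [(0, (4, 0))]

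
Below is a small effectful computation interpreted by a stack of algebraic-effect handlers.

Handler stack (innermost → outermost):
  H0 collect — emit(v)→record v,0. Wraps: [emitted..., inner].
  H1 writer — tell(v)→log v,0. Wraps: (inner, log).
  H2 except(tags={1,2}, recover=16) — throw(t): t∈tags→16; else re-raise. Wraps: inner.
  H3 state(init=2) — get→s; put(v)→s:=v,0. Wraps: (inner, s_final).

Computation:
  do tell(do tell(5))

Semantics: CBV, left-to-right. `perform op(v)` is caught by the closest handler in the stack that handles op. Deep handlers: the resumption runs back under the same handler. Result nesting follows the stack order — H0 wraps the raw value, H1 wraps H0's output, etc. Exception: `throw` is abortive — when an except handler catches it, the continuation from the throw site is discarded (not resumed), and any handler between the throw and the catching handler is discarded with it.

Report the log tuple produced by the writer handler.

Answer: (5, 0)

Evaluation trace:
tell(5) @ H1 ⇒ log+=5
tell(0) @ H1 ⇒ log+=0
H0 returns [0]
H1 returns ([0], (5, 0))
H2 returns ([0], (5, 0))
H3 returns (([0], (5, 0)), 2)
= (([0], (5, 0)), 2)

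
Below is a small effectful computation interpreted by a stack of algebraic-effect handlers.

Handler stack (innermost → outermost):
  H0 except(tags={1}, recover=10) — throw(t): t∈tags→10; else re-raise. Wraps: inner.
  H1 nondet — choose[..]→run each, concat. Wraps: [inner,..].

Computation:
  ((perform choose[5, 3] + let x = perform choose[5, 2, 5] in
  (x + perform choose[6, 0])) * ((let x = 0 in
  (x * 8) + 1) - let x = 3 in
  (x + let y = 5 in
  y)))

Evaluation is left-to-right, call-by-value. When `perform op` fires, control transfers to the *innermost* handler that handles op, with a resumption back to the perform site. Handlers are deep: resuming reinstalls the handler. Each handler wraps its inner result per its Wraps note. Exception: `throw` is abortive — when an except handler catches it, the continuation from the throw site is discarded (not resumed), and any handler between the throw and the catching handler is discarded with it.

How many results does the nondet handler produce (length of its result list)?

Answer: 12

Evaluation trace:
choose[5, 3] @ H1
  branch[0] choose=5:
    choose[5, 2, 5] @ H1
      branch[0] choose=5:
        choose[6, 0] @ H1
          branch[0] choose=6:
            H0 returns -112
            H1 returns [-112]
          branch[1] choose=0:
            H0 returns -70
            H1 returns [-70]
      branch[1] choose=2:
        choose[6, 0] @ H1
          branch[0] choose=6:
            H0 returns -91
            H1 returns [-91]
          branch[1] choose=0:
            H0 returns -49
            H1 returns [-49]
      branch[2] choose=5:
        choose[6, 0] @ H1
          branch[0] choose=6:
            H0 returns -112
            H1 returns [-112]
          branch[1] choose=0:
            H0 returns -70
            H1 returns [-70]
  branch[1] choose=3:
    choose[5, 2, 5] @ H1
      branch[0] choose=5:
        choose[6, 0] @ H1
          branch[0] choose=6:
            H0 returns -98
            H1 returns [-98]
          branch[1] choose=0:
            H0 returns -56
            H1 returns [-56]
      branch[1] choose=2:
        choose[6, 0] @ H1
          branch[0] choose=6:
            H0 returns -77
            H1 returns [-77]
          branch[1] choose=0:
            H0 returns -35
            H1 returns [-35]
      branch[2] choose=5:
        choose[6, 0] @ H1
          branch[0] choose=6:
            H0 returns -98
            H1 returns [-98]
          branch[1] choose=0:
            H0 returns -56
            H1 returns [-56]
= [-112, -70, -91, -49, -112, -70, -98, -56, -77, -35, -98, -56]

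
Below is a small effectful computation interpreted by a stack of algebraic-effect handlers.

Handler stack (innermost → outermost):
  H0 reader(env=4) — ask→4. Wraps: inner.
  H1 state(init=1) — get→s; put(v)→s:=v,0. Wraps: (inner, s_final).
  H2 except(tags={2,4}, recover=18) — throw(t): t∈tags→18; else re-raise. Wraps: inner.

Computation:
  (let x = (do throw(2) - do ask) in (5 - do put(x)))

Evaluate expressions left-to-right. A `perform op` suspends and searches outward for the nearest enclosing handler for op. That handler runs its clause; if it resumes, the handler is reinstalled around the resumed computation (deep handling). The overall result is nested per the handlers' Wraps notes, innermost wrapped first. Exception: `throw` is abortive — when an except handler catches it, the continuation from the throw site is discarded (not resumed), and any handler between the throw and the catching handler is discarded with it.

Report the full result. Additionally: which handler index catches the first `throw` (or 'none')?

Answer: 18 ; first throw caught by: H2

Evaluation trace:
throw(2) @ H2 caught ⇒ 18
= 18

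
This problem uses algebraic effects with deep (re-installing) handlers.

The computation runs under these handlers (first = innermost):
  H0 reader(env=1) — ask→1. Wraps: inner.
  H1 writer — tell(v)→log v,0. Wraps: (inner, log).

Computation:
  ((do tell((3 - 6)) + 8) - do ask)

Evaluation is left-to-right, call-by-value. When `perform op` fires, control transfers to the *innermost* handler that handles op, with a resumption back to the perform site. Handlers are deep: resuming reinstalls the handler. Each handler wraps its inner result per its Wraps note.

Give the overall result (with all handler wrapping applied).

Working:
tell(-3) @ H1 ⇒ log+=-3
ask @ H0 ⇒ 1
H0 returns 7
H1 returns (7, (-3))
= (7, (-3))

Answer: (7, (-3))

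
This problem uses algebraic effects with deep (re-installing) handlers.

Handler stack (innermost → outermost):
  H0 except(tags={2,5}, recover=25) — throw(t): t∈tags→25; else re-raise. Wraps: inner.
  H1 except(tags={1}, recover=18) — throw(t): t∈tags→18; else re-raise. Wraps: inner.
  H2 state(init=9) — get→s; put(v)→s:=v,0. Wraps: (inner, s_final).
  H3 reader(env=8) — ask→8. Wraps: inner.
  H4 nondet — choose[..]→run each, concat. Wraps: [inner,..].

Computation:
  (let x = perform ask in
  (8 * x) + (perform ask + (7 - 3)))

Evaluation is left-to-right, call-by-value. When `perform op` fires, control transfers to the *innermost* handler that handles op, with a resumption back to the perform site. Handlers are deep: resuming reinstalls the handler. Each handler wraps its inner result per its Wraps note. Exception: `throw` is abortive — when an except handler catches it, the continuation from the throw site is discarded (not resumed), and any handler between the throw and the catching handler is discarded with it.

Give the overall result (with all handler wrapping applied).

Answer: [(76, 9)]

Step-by-step:
ask @ H3 ⇒ 8
ask @ H3 ⇒ 8
H0 returns 76
H1 returns 76
H2 returns (76, 9)
H3 returns (76, 9)
H4 returns [(76, 9)]
= [(76, 9)]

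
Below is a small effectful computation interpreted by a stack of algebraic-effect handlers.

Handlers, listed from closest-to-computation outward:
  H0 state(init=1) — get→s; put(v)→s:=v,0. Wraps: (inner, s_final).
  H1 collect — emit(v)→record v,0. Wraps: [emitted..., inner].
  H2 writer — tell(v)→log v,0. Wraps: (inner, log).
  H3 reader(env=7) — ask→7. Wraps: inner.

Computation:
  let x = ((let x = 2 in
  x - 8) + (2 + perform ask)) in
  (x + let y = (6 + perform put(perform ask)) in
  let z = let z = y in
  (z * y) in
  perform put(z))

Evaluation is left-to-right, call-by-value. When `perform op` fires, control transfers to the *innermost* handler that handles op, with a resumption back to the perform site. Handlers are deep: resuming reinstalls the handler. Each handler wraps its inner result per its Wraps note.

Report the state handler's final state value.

Answer: 36

Working:
ask @ H3 ⇒ 7
ask @ H3 ⇒ 7
put(7) @ H0 ⇒ s:=7
put(36) @ H0 ⇒ s:=36
H0 returns (3, 36)
H1 returns [(3, 36)]
H2 returns ([(3, 36)], ())
H3 returns ([(3, 36)], ())
= ([(3, 36)], ())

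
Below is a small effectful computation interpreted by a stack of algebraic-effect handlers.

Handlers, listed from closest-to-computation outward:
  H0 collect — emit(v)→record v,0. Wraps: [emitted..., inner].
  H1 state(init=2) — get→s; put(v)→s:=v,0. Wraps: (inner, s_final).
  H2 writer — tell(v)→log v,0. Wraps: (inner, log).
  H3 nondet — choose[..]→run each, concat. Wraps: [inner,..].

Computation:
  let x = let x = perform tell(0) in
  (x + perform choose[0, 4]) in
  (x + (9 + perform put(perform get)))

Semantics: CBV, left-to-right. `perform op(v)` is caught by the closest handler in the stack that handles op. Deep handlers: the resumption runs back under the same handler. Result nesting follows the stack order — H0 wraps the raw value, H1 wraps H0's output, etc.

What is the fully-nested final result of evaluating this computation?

Answer: [(([9], 2), (0)), (([13], 2), (0))]

Working:
tell(0) @ H2 ⇒ log+=0
choose[0, 4] @ H3
  branch[0] choose=0:
    get @ H1 ⇒ 2
    put(2) @ H1 ⇒ s:=2
    H0 returns [9]
    H1 returns ([9], 2)
    H2 returns (([9], 2), (0))
    H3 returns [(([9], 2), (0))]
  branch[1] choose=4:
    get @ H1 ⇒ 2
    put(2) @ H1 ⇒ s:=2
    H0 returns [13]
    H1 returns ([13], 2)
    H2 returns (([13], 2), (0))
    H3 returns [(([13], 2), (0))]
= [(([9], 2), (0)), (([13], 2), (0))]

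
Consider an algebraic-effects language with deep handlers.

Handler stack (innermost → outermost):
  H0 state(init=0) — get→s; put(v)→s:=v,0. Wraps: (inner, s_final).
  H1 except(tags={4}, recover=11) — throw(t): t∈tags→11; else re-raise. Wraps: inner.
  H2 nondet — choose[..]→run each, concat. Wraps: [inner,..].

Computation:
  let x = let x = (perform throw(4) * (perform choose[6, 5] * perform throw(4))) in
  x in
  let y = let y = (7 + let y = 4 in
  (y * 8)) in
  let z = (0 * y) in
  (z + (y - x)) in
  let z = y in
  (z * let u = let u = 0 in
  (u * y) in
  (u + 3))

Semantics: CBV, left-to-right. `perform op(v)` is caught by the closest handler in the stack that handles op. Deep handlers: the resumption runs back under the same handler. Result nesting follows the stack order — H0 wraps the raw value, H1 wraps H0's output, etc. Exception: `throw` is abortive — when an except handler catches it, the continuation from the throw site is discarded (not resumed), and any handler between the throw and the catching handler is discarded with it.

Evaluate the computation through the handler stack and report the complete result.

Answer: [11]

Step-by-step:
throw(4) @ H1 caught ⇒ 11
H2 returns [11]
= [11]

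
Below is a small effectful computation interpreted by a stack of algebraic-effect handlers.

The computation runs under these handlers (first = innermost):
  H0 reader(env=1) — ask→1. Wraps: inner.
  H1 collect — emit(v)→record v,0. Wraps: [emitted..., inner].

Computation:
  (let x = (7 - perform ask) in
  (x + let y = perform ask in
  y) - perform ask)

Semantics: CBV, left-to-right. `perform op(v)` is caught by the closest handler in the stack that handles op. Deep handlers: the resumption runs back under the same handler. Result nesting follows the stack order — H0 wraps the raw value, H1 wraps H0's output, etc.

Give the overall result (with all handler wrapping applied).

Answer: [6]

Evaluation trace:
ask @ H0 ⇒ 1
ask @ H0 ⇒ 1
ask @ H0 ⇒ 1
H0 returns 6
H1 returns [6]
= [6]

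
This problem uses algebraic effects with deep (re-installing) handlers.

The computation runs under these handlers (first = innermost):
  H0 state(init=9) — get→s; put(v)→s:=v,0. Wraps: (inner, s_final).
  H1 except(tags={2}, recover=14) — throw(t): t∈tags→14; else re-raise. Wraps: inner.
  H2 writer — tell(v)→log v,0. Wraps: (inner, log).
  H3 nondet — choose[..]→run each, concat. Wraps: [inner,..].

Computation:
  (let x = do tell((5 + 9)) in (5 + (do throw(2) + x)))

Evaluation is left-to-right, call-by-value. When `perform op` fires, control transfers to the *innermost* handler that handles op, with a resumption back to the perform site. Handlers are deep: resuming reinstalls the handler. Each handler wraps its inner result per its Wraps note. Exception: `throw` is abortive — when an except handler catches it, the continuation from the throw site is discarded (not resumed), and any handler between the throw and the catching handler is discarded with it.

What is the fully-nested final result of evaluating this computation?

Working:
tell(14) @ H2 ⇒ log+=14
throw(2) @ H1 caught ⇒ 14
H2 returns (14, (14))
H3 returns [(14, (14))]
= [(14, (14))]

Answer: [(14, (14))]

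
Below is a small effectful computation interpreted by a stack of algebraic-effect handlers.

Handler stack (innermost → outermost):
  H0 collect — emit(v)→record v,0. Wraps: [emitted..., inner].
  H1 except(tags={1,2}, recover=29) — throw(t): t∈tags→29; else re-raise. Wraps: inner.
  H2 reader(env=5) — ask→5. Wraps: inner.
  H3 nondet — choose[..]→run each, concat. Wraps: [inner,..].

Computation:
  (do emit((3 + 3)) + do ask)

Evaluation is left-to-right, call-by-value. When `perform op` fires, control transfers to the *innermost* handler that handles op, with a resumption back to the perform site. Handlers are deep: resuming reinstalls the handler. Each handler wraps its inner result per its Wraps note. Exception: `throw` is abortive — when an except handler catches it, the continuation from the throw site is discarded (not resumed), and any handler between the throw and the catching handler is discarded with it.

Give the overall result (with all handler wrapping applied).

Step-by-step:
emit(6) @ H0 ⇒ out+=6
ask @ H2 ⇒ 5
H0 returns [6, 5]
H1 returns [6, 5]
H2 returns [6, 5]
H3 returns [[6, 5]]
= [[6, 5]]

Answer: [[6, 5]]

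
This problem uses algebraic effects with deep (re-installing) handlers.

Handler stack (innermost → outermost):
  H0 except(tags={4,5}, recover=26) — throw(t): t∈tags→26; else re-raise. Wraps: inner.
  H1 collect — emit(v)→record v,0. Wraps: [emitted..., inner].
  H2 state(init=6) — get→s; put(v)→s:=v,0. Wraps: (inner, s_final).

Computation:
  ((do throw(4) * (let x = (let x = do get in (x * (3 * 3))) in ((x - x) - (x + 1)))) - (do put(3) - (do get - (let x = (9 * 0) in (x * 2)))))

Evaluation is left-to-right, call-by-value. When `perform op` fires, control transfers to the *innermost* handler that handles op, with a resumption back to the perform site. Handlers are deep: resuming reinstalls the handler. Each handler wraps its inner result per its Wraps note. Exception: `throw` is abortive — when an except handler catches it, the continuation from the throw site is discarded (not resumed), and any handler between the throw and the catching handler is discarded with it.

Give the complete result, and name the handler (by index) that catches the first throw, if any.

Answer: ([26], 6) ; first throw caught by: H0

Step-by-step:
throw(4) @ H0 caught ⇒ 26
H1 returns [26]
H2 returns ([26], 6)
= ([26], 6)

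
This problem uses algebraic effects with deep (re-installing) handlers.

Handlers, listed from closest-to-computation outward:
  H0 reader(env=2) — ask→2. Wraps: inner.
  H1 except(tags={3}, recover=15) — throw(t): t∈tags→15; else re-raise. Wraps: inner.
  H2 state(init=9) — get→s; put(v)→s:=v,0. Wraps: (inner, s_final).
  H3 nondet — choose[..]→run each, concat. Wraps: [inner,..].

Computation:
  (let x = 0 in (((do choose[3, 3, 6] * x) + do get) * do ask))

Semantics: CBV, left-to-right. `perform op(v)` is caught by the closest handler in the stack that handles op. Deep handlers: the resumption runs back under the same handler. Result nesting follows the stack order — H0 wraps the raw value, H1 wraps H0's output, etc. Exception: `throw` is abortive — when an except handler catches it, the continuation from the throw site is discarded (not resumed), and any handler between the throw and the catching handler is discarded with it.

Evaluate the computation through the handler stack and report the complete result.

Answer: [(18, 9), (18, 9), (18, 9)]

Evaluation trace:
choose[3, 3, 6] @ H3
  branch[0] choose=3:
    get @ H2 ⇒ 9
    ask @ H0 ⇒ 2
    H0 returns 18
    H1 returns 18
    H2 returns (18, 9)
    H3 returns [(18, 9)]
  branch[1] choose=3:
    get @ H2 ⇒ 9
    ask @ H0 ⇒ 2
    H0 returns 18
    H1 returns 18
    H2 returns (18, 9)
    H3 returns [(18, 9)]
  branch[2] choose=6:
    get @ H2 ⇒ 9
    ask @ H0 ⇒ 2
    H0 returns 18
    H1 returns 18
    H2 returns (18, 9)
    H3 returns [(18, 9)]
= [(18, 9), (18, 9), (18, 9)]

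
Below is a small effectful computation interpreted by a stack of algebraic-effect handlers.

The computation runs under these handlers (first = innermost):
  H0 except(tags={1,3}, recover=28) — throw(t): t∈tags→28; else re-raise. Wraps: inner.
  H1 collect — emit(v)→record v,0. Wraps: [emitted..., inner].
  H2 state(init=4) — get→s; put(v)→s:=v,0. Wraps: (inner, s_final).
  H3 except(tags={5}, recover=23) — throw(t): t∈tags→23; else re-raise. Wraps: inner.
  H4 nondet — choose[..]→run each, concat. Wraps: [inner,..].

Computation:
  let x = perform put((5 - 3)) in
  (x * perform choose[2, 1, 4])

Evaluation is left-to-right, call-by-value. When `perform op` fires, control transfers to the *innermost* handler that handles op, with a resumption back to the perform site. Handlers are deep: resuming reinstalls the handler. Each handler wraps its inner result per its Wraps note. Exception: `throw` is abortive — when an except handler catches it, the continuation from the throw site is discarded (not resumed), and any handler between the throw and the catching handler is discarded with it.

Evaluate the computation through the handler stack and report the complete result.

Evaluation trace:
put(2) @ H2 ⇒ s:=2
choose[2, 1, 4] @ H4
  branch[0] choose=2:
    H0 returns 0
    H1 returns [0]
    H2 returns ([0], 2)
    H3 returns ([0], 2)
    H4 returns [([0], 2)]
  branch[1] choose=1:
    H0 returns 0
    H1 returns [0]
    H2 returns ([0], 2)
    H3 returns ([0], 2)
    H4 returns [([0], 2)]
  branch[2] choose=4:
    H0 returns 0
    H1 returns [0]
    H2 returns ([0], 2)
    H3 returns ([0], 2)
    H4 returns [([0], 2)]
= [([0], 2), ([0], 2), ([0], 2)]

Answer: [([0], 2), ([0], 2), ([0], 2)]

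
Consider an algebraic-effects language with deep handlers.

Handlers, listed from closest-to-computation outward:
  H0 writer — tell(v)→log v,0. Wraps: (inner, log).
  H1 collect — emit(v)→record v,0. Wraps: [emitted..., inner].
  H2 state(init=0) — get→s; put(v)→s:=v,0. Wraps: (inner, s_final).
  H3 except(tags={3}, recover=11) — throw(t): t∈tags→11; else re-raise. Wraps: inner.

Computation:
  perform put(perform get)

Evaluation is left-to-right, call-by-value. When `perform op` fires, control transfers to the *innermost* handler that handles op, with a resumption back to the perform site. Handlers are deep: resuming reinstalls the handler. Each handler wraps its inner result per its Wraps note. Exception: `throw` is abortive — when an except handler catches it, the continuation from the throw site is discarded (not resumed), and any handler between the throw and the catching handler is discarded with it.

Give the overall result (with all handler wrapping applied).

Working:
get @ H2 ⇒ 0
put(0) @ H2 ⇒ s:=0
H0 returns (0, ())
H1 returns [(0, ())]
H2 returns ([(0, ())], 0)
H3 returns ([(0, ())], 0)
= ([(0, ())], 0)

Answer: ([(0, ())], 0)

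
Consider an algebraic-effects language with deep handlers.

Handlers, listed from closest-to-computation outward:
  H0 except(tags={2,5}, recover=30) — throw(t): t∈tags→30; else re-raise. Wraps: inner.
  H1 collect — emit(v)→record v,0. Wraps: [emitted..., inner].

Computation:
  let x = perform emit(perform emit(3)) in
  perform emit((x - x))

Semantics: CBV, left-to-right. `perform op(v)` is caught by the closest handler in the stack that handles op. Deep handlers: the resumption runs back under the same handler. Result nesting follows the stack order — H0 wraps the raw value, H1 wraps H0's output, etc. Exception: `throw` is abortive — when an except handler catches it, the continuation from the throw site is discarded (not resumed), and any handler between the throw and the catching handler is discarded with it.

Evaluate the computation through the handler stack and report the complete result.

Working:
emit(3) @ H1 ⇒ out+=3
emit(0) @ H1 ⇒ out+=0
emit(0) @ H1 ⇒ out+=0
H0 returns 0
H1 returns [3, 0, 0, 0]
= [3, 0, 0, 0]

Answer: [3, 0, 0, 0]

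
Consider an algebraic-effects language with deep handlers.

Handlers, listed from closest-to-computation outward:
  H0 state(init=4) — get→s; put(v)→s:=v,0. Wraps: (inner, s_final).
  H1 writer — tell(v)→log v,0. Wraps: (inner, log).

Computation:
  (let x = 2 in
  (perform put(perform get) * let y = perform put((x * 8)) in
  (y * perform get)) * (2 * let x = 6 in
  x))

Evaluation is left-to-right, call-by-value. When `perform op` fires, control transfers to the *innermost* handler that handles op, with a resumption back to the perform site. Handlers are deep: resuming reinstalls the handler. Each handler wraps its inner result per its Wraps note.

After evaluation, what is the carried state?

Working:
get @ H0 ⇒ 4
put(4) @ H0 ⇒ s:=4
put(16) @ H0 ⇒ s:=16
get @ H0 ⇒ 16
H0 returns (0, 16)
H1 returns ((0, 16), ())
= ((0, 16), ())

Answer: 16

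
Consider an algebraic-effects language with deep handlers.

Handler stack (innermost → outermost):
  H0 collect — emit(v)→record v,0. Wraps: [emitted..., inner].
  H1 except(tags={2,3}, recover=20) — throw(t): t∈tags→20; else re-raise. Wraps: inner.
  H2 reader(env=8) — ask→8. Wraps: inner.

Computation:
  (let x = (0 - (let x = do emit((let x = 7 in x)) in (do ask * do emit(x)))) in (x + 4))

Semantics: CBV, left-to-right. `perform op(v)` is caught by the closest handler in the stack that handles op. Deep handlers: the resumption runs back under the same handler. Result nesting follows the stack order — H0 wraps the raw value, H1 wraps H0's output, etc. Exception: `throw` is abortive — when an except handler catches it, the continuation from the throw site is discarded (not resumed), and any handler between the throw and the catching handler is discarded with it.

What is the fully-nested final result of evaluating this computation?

Evaluation trace:
emit(7) @ H0 ⇒ out+=7
ask @ H2 ⇒ 8
emit(0) @ H0 ⇒ out+=0
H0 returns [7, 0, 4]
H1 returns [7, 0, 4]
H2 returns [7, 0, 4]
= [7, 0, 4]

Answer: [7, 0, 4]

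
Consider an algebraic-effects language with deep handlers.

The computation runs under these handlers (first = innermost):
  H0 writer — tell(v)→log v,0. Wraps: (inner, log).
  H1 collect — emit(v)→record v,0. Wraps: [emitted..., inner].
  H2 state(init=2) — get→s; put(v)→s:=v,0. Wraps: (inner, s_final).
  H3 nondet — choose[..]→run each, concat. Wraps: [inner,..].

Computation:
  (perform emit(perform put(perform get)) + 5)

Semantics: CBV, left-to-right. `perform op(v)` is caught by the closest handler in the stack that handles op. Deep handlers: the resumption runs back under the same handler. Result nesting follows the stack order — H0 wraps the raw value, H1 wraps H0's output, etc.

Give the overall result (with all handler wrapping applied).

Evaluation trace:
get @ H2 ⇒ 2
put(2) @ H2 ⇒ s:=2
emit(0) @ H1 ⇒ out+=0
H0 returns (5, ())
H1 returns [0, (5, ())]
H2 returns ([0, (5, ())], 2)
H3 returns [([0, (5, ())], 2)]
= [([0, (5, ())], 2)]

Answer: [([0, (5, ())], 2)]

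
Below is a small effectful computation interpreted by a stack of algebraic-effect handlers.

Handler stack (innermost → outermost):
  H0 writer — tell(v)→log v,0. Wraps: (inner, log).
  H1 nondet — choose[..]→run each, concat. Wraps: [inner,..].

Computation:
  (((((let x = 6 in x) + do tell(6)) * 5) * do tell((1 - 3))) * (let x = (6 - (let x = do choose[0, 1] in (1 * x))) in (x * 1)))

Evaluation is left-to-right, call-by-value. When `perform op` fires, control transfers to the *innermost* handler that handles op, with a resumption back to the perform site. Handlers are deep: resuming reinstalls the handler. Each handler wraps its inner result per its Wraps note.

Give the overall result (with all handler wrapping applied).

Step-by-step:
tell(6) @ H0 ⇒ log+=6
tell(-2) @ H0 ⇒ log+=-2
choose[0, 1] @ H1
  branch[0] choose=0:
    H0 returns (0, (6, -2))
    H1 returns [(0, (6, -2))]
  branch[1] choose=1:
    H0 returns (0, (6, -2))
    H1 returns [(0, (6, -2))]
= [(0, (6, -2)), (0, (6, -2))]

Answer: [(0, (6, -2)), (0, (6, -2))]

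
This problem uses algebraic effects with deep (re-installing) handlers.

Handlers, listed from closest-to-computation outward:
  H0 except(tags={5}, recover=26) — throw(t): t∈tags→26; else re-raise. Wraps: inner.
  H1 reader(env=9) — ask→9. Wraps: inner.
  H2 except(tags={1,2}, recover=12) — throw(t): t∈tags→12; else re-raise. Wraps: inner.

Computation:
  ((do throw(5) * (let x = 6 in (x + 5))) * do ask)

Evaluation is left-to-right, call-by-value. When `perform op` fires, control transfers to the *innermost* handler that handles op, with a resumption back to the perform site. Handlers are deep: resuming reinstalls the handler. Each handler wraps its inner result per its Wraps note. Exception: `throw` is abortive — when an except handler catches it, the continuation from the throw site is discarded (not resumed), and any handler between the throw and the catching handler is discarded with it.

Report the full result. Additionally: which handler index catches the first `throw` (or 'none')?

Answer: 26 ; first throw caught by: H0

Evaluation trace:
throw(5) @ H0 caught ⇒ 26
H1 returns 26
H2 returns 26
= 26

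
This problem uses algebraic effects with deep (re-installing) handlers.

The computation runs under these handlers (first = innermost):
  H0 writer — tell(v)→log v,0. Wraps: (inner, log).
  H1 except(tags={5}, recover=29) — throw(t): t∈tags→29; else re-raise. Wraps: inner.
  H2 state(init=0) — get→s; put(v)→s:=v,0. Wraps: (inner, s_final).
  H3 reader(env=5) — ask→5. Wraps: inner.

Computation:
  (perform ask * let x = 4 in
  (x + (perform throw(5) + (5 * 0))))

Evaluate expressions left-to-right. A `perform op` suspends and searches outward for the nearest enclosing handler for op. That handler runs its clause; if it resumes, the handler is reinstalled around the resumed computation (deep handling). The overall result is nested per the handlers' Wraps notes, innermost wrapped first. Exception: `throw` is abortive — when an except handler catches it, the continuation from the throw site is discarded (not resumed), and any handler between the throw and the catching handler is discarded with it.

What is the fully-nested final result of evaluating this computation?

Answer: (29, 0)

Evaluation trace:
ask @ H3 ⇒ 5
throw(5) @ H1 caught ⇒ 29
H2 returns (29, 0)
H3 returns (29, 0)
= (29, 0)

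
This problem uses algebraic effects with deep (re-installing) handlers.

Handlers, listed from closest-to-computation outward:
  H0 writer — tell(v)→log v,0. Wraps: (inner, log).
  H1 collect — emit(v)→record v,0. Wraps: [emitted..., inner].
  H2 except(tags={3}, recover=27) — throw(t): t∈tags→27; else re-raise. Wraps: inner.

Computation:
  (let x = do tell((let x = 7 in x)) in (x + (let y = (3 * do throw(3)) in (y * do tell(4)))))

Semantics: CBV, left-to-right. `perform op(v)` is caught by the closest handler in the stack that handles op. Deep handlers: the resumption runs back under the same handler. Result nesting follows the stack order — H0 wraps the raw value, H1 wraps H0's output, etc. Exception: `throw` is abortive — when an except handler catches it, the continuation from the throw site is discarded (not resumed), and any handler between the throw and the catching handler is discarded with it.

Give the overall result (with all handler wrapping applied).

Evaluation trace:
tell(7) @ H0 ⇒ log+=7
throw(3) @ H2 caught ⇒ 27
= 27

Answer: 27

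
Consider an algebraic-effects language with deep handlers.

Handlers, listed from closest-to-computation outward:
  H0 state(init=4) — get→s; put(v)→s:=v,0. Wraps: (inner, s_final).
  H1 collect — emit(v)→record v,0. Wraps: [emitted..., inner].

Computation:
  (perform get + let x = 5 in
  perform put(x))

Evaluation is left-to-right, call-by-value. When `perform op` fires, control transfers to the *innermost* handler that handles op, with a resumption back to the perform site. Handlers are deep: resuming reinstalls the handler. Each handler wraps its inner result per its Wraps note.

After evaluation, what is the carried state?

Evaluation trace:
get @ H0 ⇒ 4
put(5) @ H0 ⇒ s:=5
H0 returns (4, 5)
H1 returns [(4, 5)]
= [(4, 5)]

Answer: 5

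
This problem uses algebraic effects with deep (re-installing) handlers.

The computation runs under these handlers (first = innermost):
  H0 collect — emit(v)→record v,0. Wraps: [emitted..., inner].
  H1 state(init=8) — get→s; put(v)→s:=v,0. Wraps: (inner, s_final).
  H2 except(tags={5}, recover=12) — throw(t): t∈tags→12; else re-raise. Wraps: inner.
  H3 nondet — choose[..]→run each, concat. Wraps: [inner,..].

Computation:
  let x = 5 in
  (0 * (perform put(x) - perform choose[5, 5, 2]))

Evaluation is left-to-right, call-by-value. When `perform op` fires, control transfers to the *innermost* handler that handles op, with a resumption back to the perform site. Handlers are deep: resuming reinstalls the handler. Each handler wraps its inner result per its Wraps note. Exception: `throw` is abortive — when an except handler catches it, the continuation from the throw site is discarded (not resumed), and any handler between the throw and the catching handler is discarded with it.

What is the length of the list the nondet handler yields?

Evaluation trace:
put(5) @ H1 ⇒ s:=5
choose[5, 5, 2] @ H3
  branch[0] choose=5:
    H0 returns [0]
    H1 returns ([0], 5)
    H2 returns ([0], 5)
    H3 returns [([0], 5)]
  branch[1] choose=5:
    H0 returns [0]
    H1 returns ([0], 5)
    H2 returns ([0], 5)
    H3 returns [([0], 5)]
  branch[2] choose=2:
    H0 returns [0]
    H1 returns ([0], 5)
    H2 returns ([0], 5)
    H3 returns [([0], 5)]
= [([0], 5), ([0], 5), ([0], 5)]

Answer: 3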